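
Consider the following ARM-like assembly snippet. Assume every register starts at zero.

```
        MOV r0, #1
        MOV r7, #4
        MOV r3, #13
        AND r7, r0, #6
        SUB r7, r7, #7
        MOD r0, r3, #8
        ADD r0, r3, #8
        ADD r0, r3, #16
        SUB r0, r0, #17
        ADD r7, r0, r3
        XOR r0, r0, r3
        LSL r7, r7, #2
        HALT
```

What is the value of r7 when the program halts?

r0=1
r7=4
r3=13
r7=1&6=0
r7=0-7=-7
r0=13%8=5
r0=13+8=21
r0=13+16=29
r0=29-17=12
r7=12+13=25
r0=12^13=1
r7=25<<2=100
halt.

100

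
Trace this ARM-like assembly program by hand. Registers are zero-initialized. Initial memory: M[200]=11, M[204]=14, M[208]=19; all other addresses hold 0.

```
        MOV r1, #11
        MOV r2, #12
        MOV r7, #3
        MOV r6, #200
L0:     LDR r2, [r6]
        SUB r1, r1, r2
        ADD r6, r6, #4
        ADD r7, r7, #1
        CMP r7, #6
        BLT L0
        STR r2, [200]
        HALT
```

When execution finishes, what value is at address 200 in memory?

19

r1=11
r2=12
r7=3
r6=200
r2=M[200]=11
r1=11-11=0
r6=200+4=204
r7=3+1=4
CMP r7, #6  (cmp 4,6)
BLT L0: taken
r2=M[204]=14
r1=0-14=-14
r6=204+4=208
r7=4+1=5
CMP r7, #6  (cmp 5,6)
BLT L0: taken
r2=M[208]=19
r1=(-14)-19=-33
r6=208+4=212
r7=5+1=6
CMP r7, #6  (cmp 6,6)
BLT L0: not taken
STR r2, [200] → M[200]=19
halt.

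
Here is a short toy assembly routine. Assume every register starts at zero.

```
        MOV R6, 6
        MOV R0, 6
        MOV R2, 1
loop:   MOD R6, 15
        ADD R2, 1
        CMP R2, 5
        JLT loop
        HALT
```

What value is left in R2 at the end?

R6=6
R0=6
R2=1
R6=6%15=6
R2=1+1=2
CMP R2, 5  (cmp 2,5)
JLT loop: taken
R6=6%15=6
R2=2+1=3
CMP R2, 5  (cmp 3,5)
JLT loop: taken
R6=6%15=6
R2=3+1=4
CMP R2, 5  (cmp 4,5)
JLT loop: taken
R6=6%15=6
R2=4+1=5
CMP R2, 5  (cmp 5,5)
JLT loop: not taken
halt.

5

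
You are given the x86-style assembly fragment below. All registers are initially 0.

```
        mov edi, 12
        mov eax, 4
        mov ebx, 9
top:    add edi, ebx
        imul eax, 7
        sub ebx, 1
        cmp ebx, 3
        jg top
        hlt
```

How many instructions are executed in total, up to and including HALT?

34

edi=12
eax=4
ebx=9
edi=12+9=21
eax=4*7=28
ebx=9-1=8
cmp ebx, 3  (cmp 8,3)
jg top: taken
edi=21+8=29
eax=28*7=196
ebx=8-1=7
cmp ebx, 3  (cmp 7,3)
jg top: taken
edi=29+7=36
eax=196*7=1372
ebx=7-1=6
cmp ebx, 3  (cmp 6,3)
jg top: taken
edi=36+6=42
eax=1372*7=9604
ebx=6-1=5
cmp ebx, 3  (cmp 5,3)
jg top: taken
edi=42+5=47
eax=9604*7=67228
ebx=5-1=4
cmp ebx, 3  (cmp 4,3)
jg top: taken
edi=47+4=51
eax=67228*7=470596
ebx=4-1=3
cmp ebx, 3  (cmp 3,3)
jg top: not taken
halt.
Total executed instructions: 34.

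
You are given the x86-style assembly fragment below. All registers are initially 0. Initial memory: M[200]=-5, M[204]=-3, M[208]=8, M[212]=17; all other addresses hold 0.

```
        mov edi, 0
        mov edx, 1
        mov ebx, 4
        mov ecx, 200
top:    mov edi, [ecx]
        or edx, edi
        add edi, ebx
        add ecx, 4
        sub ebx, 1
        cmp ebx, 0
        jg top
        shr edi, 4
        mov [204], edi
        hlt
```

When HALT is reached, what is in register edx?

-1

edi=0
edx=1
ebx=4
ecx=200
edi=M[200]=-5
edx=1|(-5)=-5
edi=(-5)+4=-1
ecx=200+4=204
ebx=4-1=3
cmp ebx, 0  (cmp 3,0)
jg top: taken
edi=M[204]=-3
edx=(-5)|(-3)=-1
edi=(-3)+3=0
ecx=204+4=208
ebx=3-1=2
cmp ebx, 0  (cmp 2,0)
jg top: taken
edi=M[208]=8
edx=(-1)|8=-1
edi=8+2=10
ecx=208+4=212
ebx=2-1=1
cmp ebx, 0  (cmp 1,0)
jg top: taken
edi=M[212]=17
edx=(-1)|17=-1
edi=17+1=18
ecx=212+4=216
ebx=1-1=0
cmp ebx, 0  (cmp 0,0)
jg top: not taken
edi=18>>4=1
mov [204], edi → M[204]=1
halt.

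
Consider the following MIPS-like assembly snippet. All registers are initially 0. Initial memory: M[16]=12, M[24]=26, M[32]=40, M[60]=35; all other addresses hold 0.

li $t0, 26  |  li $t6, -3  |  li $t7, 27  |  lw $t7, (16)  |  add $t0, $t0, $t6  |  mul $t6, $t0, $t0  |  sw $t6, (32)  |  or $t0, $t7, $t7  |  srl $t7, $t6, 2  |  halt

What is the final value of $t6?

529

after li $t0, 26: $t0=26
after li $t6, -3: $t6=-3
after li $t7, 27: $t7=27
after lw $t7, (16): $t7=M[16]=12
after add $t0, $t0, $t6: $t0=26+(-3)=23
after mul $t6, $t0, $t0: $t6=23*23=529
sw $t6, (32) → M[32]=529
after or $t0, $t7, $t7: $t0=12|12=12
after srl $t7, $t6, 2: $t7=529>>2=132
halt.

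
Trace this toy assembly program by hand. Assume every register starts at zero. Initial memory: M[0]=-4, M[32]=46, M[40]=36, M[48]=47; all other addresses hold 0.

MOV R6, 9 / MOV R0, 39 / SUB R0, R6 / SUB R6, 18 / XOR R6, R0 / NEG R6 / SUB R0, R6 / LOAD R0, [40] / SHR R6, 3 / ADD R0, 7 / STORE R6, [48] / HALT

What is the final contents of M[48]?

2

R6=9
R0=39
R0=39-9=30
R6=9-18=-9
R6=(-9)^30=-23
R6=-(-23)=23
R0=30-23=7
R0=M[40]=36
R6=23>>3=2
R0=36+7=43
STORE R6, [48] → M[48]=2
halt.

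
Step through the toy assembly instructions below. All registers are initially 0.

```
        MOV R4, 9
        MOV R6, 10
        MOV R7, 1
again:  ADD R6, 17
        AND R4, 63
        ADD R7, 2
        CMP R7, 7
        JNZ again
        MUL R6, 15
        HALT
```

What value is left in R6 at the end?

915

R4=9
R6=10
R7=1
R6=10+17=27
R4=9&63=9
R7=1+2=3
CMP R7, 7  (cmp 3,7)
JNZ again: taken
R6=27+17=44
R4=9&63=9
R7=3+2=5
CMP R7, 7  (cmp 5,7)
JNZ again: taken
R6=44+17=61
R4=9&63=9
R7=5+2=7
CMP R7, 7  (cmp 7,7)
JNZ again: not taken
R6=61*15=915
halt.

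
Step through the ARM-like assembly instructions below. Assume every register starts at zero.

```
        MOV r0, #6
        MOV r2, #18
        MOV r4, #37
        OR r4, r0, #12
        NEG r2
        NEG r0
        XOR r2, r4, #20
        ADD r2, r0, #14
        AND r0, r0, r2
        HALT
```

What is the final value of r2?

after MOV r0, #6: r0=6
after MOV r2, #18: r2=18
after MOV r4, #37: r4=37
after OR r4, r0, #12: r4=6|12=14
after NEG r2: r2=-(18)=-18
after NEG r0: r0=-(6)=-6
after XOR r2, r4, #20: r2=14^20=26
after ADD r2, r0, #14: r2=(-6)+14=8
after AND r0, r0, r2: r0=(-6)&8=8
halt.

8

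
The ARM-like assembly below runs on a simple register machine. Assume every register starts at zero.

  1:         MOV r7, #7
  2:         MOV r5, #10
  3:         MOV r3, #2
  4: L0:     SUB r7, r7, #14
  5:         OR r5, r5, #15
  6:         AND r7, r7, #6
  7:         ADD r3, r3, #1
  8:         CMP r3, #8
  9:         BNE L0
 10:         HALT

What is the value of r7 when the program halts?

r7=7
r5=10
r3=2
r7=7-14=-7
r5=10|15=15
r7=(-7)&6=0
r3=2+1=3
CMP r3, #8  (cmp 3,8)
BNE L0: taken
r7=0-14=-14
r5=15|15=15
r7=(-14)&6=2
r3=3+1=4
CMP r3, #8  (cmp 4,8)
BNE L0: taken
r7=2-14=-12
r5=15|15=15
r7=(-12)&6=4
r3=4+1=5
CMP r3, #8  (cmp 5,8)
BNE L0: taken
r7=4-14=-10
r5=15|15=15
r7=(-10)&6=6
r3=5+1=6
CMP r3, #8  (cmp 6,8)
BNE L0: taken
r7=6-14=-8
r5=15|15=15
r7=(-8)&6=0
r3=6+1=7
CMP r3, #8  (cmp 7,8)
BNE L0: taken
r7=0-14=-14
r5=15|15=15
r7=(-14)&6=2
r3=7+1=8
CMP r3, #8  (cmp 8,8)
BNE L0: not taken
halt.

2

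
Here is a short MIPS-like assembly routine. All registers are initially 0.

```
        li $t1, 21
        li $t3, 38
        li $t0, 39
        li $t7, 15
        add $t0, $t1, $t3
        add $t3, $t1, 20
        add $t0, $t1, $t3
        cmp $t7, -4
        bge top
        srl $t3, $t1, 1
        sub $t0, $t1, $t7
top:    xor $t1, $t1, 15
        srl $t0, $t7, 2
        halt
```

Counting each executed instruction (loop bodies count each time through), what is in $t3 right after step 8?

after li $t1, 21: $t1=21
after li $t3, 38: $t3=38
after li $t0, 39: $t0=39
after li $t7, 15: $t7=15
after add $t0, $t1, $t3: $t0=21+38=59
after add $t3, $t1, 20: $t3=21+20=41
after add $t0, $t1, $t3: $t0=21+41=62
cmp $t7, -4  (cmp 15,-4)
After step 8: $t3 = 41.

41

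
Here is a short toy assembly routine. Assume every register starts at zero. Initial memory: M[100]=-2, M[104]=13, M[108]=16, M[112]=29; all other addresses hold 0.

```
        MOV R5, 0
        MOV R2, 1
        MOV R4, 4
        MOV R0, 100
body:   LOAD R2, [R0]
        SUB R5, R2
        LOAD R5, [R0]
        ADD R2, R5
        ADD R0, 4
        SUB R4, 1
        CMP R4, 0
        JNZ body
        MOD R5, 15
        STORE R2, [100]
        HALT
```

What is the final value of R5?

14

R5=0
R2=1
R4=4
R0=100
R2=M[100]=-2
R5=0-(-2)=2
R5=M[100]=-2
R2=(-2)+(-2)=-4
R0=100+4=104
R4=4-1=3
CMP R4, 0  (cmp 3,0)
JNZ body: taken
R2=M[104]=13
R5=(-2)-13=-15
R5=M[104]=13
R2=13+13=26
R0=104+4=108
R4=3-1=2
CMP R4, 0  (cmp 2,0)
JNZ body: taken
R2=M[108]=16
R5=13-16=-3
R5=M[108]=16
R2=16+16=32
R0=108+4=112
R4=2-1=1
CMP R4, 0  (cmp 1,0)
JNZ body: taken
R2=M[112]=29
R5=16-29=-13
R5=M[112]=29
R2=29+29=58
R0=112+4=116
R4=1-1=0
CMP R4, 0  (cmp 0,0)
JNZ body: not taken
R5=29%15=14
STORE R2, [100] → M[100]=58
halt.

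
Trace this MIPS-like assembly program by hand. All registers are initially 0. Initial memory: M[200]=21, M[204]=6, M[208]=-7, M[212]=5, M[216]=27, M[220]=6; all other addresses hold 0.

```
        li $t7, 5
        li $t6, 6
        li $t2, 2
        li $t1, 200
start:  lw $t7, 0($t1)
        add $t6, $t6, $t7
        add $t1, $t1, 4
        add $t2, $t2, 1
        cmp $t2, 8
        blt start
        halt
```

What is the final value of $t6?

64

li $t7, 5 → $t7=5
li $t6, 6 → $t6=6
li $t2, 2 → $t2=2
li $t1, 200 → $t1=200
lw $t7, 0($t1) → $t7=M[200]=21
add $t6, $t6, $t7 → $t6=6+21=27
add $t1, $t1, 4 → $t1=200+4=204
add $t2, $t2, 1 → $t2=2+1=3
cmp $t2, 8  (cmp 3,8)
blt start: taken
lw $t7, 0($t1) → $t7=M[204]=6
add $t6, $t6, $t7 → $t6=27+6=33
add $t1, $t1, 4 → $t1=204+4=208
add $t2, $t2, 1 → $t2=3+1=4
cmp $t2, 8  (cmp 4,8)
blt start: taken
lw $t7, 0($t1) → $t7=M[208]=-7
add $t6, $t6, $t7 → $t6=33+(-7)=26
add $t1, $t1, 4 → $t1=208+4=212
add $t2, $t2, 1 → $t2=4+1=5
cmp $t2, 8  (cmp 5,8)
blt start: taken
lw $t7, 0($t1) → $t7=M[212]=5
add $t6, $t6, $t7 → $t6=26+5=31
add $t1, $t1, 4 → $t1=212+4=216
add $t2, $t2, 1 → $t2=5+1=6
cmp $t2, 8  (cmp 6,8)
blt start: taken
lw $t7, 0($t1) → $t7=M[216]=27
add $t6, $t6, $t7 → $t6=31+27=58
add $t1, $t1, 4 → $t1=216+4=220
add $t2, $t2, 1 → $t2=6+1=7
cmp $t2, 8  (cmp 7,8)
blt start: taken
lw $t7, 0($t1) → $t7=M[220]=6
add $t6, $t6, $t7 → $t6=58+6=64
add $t1, $t1, 4 → $t1=220+4=224
add $t2, $t2, 1 → $t2=7+1=8
cmp $t2, 8  (cmp 8,8)
blt start: not taken
halt.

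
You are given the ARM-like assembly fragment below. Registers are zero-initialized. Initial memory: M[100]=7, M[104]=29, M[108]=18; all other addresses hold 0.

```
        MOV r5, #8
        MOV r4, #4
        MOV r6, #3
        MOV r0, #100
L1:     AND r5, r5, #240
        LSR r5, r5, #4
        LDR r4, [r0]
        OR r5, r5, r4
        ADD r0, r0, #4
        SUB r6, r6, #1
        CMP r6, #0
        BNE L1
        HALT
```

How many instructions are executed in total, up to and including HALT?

r5=8
r4=4
r6=3
r0=100
r5=8&240=0
r5=0>>4=0
r4=M[100]=7
r5=0|7=7
r0=100+4=104
r6=3-1=2
CMP r6, #0  (cmp 2,0)
BNE L1: taken
r5=7&240=0
r5=0>>4=0
r4=M[104]=29
r5=0|29=29
r0=104+4=108
r6=2-1=1
CMP r6, #0  (cmp 1,0)
BNE L1: taken
r5=29&240=16
r5=16>>4=1
r4=M[108]=18
r5=1|18=19
r0=108+4=112
r6=1-1=0
CMP r6, #0  (cmp 0,0)
BNE L1: not taken
halt.
Total executed instructions: 29.

29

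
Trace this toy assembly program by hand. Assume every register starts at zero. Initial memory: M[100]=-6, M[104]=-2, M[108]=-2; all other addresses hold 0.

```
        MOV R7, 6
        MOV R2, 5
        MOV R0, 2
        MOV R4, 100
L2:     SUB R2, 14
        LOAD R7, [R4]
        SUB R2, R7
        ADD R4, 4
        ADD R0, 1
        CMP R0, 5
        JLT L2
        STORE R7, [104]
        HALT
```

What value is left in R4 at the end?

after MOV R7, 6: R7=6
after MOV R2, 5: R2=5
after MOV R0, 2: R0=2
after MOV R4, 100: R4=100
after SUB R2, 14: R2=5-14=-9
after LOAD R7, [R4]: R7=M[100]=-6
after SUB R2, R7: R2=(-9)-(-6)=-3
after ADD R4, 4: R4=100+4=104
after ADD R0, 1: R0=2+1=3
CMP R0, 5  (cmp 3,5)
JLT L2: taken
after SUB R2, 14: R2=(-3)-14=-17
after LOAD R7, [R4]: R7=M[104]=-2
after SUB R2, R7: R2=(-17)-(-2)=-15
after ADD R4, 4: R4=104+4=108
after ADD R0, 1: R0=3+1=4
CMP R0, 5  (cmp 4,5)
JLT L2: taken
after SUB R2, 14: R2=(-15)-14=-29
after LOAD R7, [R4]: R7=M[108]=-2
after SUB R2, R7: R2=(-29)-(-2)=-27
after ADD R4, 4: R4=108+4=112
after ADD R0, 1: R0=4+1=5
CMP R0, 5  (cmp 5,5)
JLT L2: not taken
STORE R7, [104] → M[104]=-2
halt.

112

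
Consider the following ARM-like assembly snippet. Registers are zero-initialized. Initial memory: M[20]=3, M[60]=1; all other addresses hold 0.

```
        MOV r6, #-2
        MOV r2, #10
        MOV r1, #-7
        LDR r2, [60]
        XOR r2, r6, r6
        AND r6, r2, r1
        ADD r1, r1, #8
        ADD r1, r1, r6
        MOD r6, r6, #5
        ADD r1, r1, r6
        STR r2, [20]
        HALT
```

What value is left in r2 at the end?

MOV r6, #-2 → r6=-2
MOV r2, #10 → r2=10
MOV r1, #-7 → r1=-7
LDR r2, [60] → r2=M[60]=1
XOR r2, r6, r6 → r2=(-2)^(-2)=0
AND r6, r2, r1 → r6=0&(-7)=0
ADD r1, r1, #8 → r1=(-7)+8=1
ADD r1, r1, r6 → r1=1+0=1
MOD r6, r6, #5 → r6=0%5=0
ADD r1, r1, r6 → r1=1+0=1
STR r2, [20] → M[20]=0
halt.

0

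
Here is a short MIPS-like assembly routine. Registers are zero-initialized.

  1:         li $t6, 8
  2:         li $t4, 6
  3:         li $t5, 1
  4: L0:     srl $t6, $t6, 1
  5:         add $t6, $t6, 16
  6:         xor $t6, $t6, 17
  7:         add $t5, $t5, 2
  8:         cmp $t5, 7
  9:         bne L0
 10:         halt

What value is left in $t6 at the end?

0

$t6=8
$t4=6
$t5=1
$t6=8>>1=4
$t6=4+16=20
$t6=20^17=5
$t5=1+2=3
cmp $t5, 7  (cmp 3,7)
bne L0: taken
$t6=5>>1=2
$t6=2+16=18
$t6=18^17=3
$t5=3+2=5
cmp $t5, 7  (cmp 5,7)
bne L0: taken
$t6=3>>1=1
$t6=1+16=17
$t6=17^17=0
$t5=5+2=7
cmp $t5, 7  (cmp 7,7)
bne L0: not taken
halt.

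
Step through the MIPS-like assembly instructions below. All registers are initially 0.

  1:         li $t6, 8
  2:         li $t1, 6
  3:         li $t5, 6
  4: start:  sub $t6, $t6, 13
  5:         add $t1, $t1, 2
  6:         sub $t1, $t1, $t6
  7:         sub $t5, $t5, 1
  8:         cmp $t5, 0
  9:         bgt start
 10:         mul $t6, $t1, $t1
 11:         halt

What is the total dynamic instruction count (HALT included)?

after li $t6, 8: $t6=8
after li $t1, 6: $t1=6
after li $t5, 6: $t5=6
after sub $t6, $t6, 13: $t6=8-13=-5
after add $t1, $t1, 2: $t1=6+2=8
after sub $t1, $t1, $t6: $t1=8-(-5)=13
after sub $t5, $t5, 1: $t5=6-1=5
cmp $t5, 0  (cmp 5,0)
bgt start: taken
after sub $t6, $t6, 13: $t6=(-5)-13=-18
after add $t1, $t1, 2: $t1=13+2=15
after sub $t1, $t1, $t6: $t1=15-(-18)=33
after sub $t5, $t5, 1: $t5=5-1=4
cmp $t5, 0  (cmp 4,0)
bgt start: taken
after sub $t6, $t6, 13: $t6=(-18)-13=-31
after add $t1, $t1, 2: $t1=33+2=35
after sub $t1, $t1, $t6: $t1=35-(-31)=66
after sub $t5, $t5, 1: $t5=4-1=3
cmp $t5, 0  (cmp 3,0)
bgt start: taken
after sub $t6, $t6, 13: $t6=(-31)-13=-44
after add $t1, $t1, 2: $t1=66+2=68
after sub $t1, $t1, $t6: $t1=68-(-44)=112
after sub $t5, $t5, 1: $t5=3-1=2
cmp $t5, 0  (cmp 2,0)
bgt start: taken
after sub $t6, $t6, 13: $t6=(-44)-13=-57
after add $t1, $t1, 2: $t1=112+2=114
after sub $t1, $t1, $t6: $t1=114-(-57)=171
after sub $t5, $t5, 1: $t5=2-1=1
cmp $t5, 0  (cmp 1,0)
bgt start: taken
after sub $t6, $t6, 13: $t6=(-57)-13=-70
after add $t1, $t1, 2: $t1=171+2=173
after sub $t1, $t1, $t6: $t1=173-(-70)=243
after sub $t5, $t5, 1: $t5=1-1=0
cmp $t5, 0  (cmp 0,0)
bgt start: not taken
after mul $t6, $t1, $t1: $t6=243*243=59049
halt.
Total executed instructions: 41.

41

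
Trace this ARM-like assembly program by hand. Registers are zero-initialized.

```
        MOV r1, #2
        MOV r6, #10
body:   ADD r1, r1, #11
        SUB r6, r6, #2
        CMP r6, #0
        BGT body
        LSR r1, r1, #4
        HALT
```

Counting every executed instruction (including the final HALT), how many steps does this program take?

r1=2
r6=10
r1=2+11=13
r6=10-2=8
CMP r6, #0  (cmp 8,0)
BGT body: taken
r1=13+11=24
r6=8-2=6
CMP r6, #0  (cmp 6,0)
BGT body: taken
r1=24+11=35
r6=6-2=4
CMP r6, #0  (cmp 4,0)
BGT body: taken
r1=35+11=46
r6=4-2=2
CMP r6, #0  (cmp 2,0)
BGT body: taken
r1=46+11=57
r6=2-2=0
CMP r6, #0  (cmp 0,0)
BGT body: not taken
r1=57>>4=3
halt.
Total executed instructions: 24.

24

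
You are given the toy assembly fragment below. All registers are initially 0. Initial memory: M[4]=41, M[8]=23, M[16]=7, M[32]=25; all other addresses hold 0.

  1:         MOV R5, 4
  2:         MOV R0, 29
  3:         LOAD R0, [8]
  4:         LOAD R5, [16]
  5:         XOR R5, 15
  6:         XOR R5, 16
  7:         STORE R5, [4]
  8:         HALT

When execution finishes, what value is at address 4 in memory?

MOV R5, 4 → R5=4
MOV R0, 29 → R0=29
LOAD R0, [8] → R0=M[8]=23
LOAD R5, [16] → R5=M[16]=7
XOR R5, 15 → R5=7^15=8
XOR R5, 16 → R5=8^16=24
STORE R5, [4] → M[4]=24
halt.

24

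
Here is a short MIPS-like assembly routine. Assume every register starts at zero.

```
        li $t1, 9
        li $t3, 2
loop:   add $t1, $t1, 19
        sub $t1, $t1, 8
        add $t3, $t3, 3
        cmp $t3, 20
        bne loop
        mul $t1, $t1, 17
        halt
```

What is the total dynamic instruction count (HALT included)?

li $t1, 9 → $t1=9
li $t3, 2 → $t3=2
add $t1, $t1, 19 → $t1=9+19=28
sub $t1, $t1, 8 → $t1=28-8=20
add $t3, $t3, 3 → $t3=2+3=5
cmp $t3, 20  (cmp 5,20)
bne loop: taken
add $t1, $t1, 19 → $t1=20+19=39
sub $t1, $t1, 8 → $t1=39-8=31
add $t3, $t3, 3 → $t3=5+3=8
cmp $t3, 20  (cmp 8,20)
bne loop: taken
add $t1, $t1, 19 → $t1=31+19=50
sub $t1, $t1, 8 → $t1=50-8=42
add $t3, $t3, 3 → $t3=8+3=11
cmp $t3, 20  (cmp 11,20)
bne loop: taken
add $t1, $t1, 19 → $t1=42+19=61
sub $t1, $t1, 8 → $t1=61-8=53
add $t3, $t3, 3 → $t3=11+3=14
cmp $t3, 20  (cmp 14,20)
bne loop: taken
add $t1, $t1, 19 → $t1=53+19=72
sub $t1, $t1, 8 → $t1=72-8=64
add $t3, $t3, 3 → $t3=14+3=17
cmp $t3, 20  (cmp 17,20)
bne loop: taken
add $t1, $t1, 19 → $t1=64+19=83
sub $t1, $t1, 8 → $t1=83-8=75
add $t3, $t3, 3 → $t3=17+3=20
cmp $t3, 20  (cmp 20,20)
bne loop: not taken
mul $t1, $t1, 17 → $t1=75*17=1275
halt.
Total executed instructions: 34.

34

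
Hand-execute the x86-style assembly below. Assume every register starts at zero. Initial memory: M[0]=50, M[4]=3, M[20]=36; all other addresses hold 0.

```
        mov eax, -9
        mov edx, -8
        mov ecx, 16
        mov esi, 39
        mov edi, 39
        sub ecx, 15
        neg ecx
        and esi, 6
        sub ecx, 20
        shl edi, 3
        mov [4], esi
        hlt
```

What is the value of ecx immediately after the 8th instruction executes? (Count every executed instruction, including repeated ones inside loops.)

-1

after mov eax, -9: eax=-9
after mov edx, -8: edx=-8
after mov ecx, 16: ecx=16
after mov esi, 39: esi=39
after mov edi, 39: edi=39
after sub ecx, 15: ecx=16-15=1
after neg ecx: ecx=-(1)=-1
after and esi, 6: esi=39&6=6
After step 8: ecx = -1.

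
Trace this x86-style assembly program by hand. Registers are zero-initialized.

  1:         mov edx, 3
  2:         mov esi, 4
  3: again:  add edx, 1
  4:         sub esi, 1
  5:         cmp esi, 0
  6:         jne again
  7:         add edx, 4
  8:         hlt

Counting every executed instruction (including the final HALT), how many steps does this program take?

edx=3
esi=4
edx=3+1=4
esi=4-1=3
cmp esi, 0  (cmp 3,0)
jne again: taken
edx=4+1=5
esi=3-1=2
cmp esi, 0  (cmp 2,0)
jne again: taken
edx=5+1=6
esi=2-1=1
cmp esi, 0  (cmp 1,0)
jne again: taken
edx=6+1=7
esi=1-1=0
cmp esi, 0  (cmp 0,0)
jne again: not taken
edx=7+4=11
halt.
Total executed instructions: 20.

20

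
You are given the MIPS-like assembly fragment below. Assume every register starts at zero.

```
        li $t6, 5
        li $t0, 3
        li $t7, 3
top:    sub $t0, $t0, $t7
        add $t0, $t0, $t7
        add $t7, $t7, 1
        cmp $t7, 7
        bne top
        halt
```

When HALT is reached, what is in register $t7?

after li $t6, 5: $t6=5
after li $t0, 3: $t0=3
after li $t7, 3: $t7=3
after sub $t0, $t0, $t7: $t0=3-3=0
after add $t0, $t0, $t7: $t0=0+3=3
after add $t7, $t7, 1: $t7=3+1=4
cmp $t7, 7  (cmp 4,7)
bne top: taken
after sub $t0, $t0, $t7: $t0=3-4=-1
after add $t0, $t0, $t7: $t0=(-1)+4=3
after add $t7, $t7, 1: $t7=4+1=5
cmp $t7, 7  (cmp 5,7)
bne top: taken
after sub $t0, $t0, $t7: $t0=3-5=-2
after add $t0, $t0, $t7: $t0=(-2)+5=3
after add $t7, $t7, 1: $t7=5+1=6
cmp $t7, 7  (cmp 6,7)
bne top: taken
after sub $t0, $t0, $t7: $t0=3-6=-3
after add $t0, $t0, $t7: $t0=(-3)+6=3
after add $t7, $t7, 1: $t7=6+1=7
cmp $t7, 7  (cmp 7,7)
bne top: not taken
halt.

7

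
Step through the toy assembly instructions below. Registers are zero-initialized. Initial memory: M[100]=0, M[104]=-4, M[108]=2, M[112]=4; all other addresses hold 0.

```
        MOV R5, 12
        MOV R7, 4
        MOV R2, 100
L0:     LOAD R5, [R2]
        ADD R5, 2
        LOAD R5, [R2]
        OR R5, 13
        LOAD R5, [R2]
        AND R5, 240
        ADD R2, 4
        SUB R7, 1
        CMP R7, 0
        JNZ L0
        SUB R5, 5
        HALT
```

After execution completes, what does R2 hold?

MOV R5, 12 → R5=12
MOV R7, 4 → R7=4
MOV R2, 100 → R2=100
LOAD R5, [R2] → R5=M[100]=0
ADD R5, 2 → R5=0+2=2
LOAD R5, [R2] → R5=M[100]=0
OR R5, 13 → R5=0|13=13
LOAD R5, [R2] → R5=M[100]=0
AND R5, 240 → R5=0&240=0
ADD R2, 4 → R2=100+4=104
SUB R7, 1 → R7=4-1=3
CMP R7, 0  (cmp 3,0)
JNZ L0: taken
LOAD R5, [R2] → R5=M[104]=-4
ADD R5, 2 → R5=(-4)+2=-2
LOAD R5, [R2] → R5=M[104]=-4
OR R5, 13 → R5=(-4)|13=-3
LOAD R5, [R2] → R5=M[104]=-4
AND R5, 240 → R5=(-4)&240=240
ADD R2, 4 → R2=104+4=108
SUB R7, 1 → R7=3-1=2
CMP R7, 0  (cmp 2,0)
JNZ L0: taken
LOAD R5, [R2] → R5=M[108]=2
ADD R5, 2 → R5=2+2=4
LOAD R5, [R2] → R5=M[108]=2
OR R5, 13 → R5=2|13=15
LOAD R5, [R2] → R5=M[108]=2
AND R5, 240 → R5=2&240=0
ADD R2, 4 → R2=108+4=112
SUB R7, 1 → R7=2-1=1
CMP R7, 0  (cmp 1,0)
JNZ L0: taken
LOAD R5, [R2] → R5=M[112]=4
ADD R5, 2 → R5=4+2=6
LOAD R5, [R2] → R5=M[112]=4
OR R5, 13 → R5=4|13=13
LOAD R5, [R2] → R5=M[112]=4
AND R5, 240 → R5=4&240=0
ADD R2, 4 → R2=112+4=116
SUB R7, 1 → R7=1-1=0
CMP R7, 0  (cmp 0,0)
JNZ L0: not taken
SUB R5, 5 → R5=0-5=-5
halt.

116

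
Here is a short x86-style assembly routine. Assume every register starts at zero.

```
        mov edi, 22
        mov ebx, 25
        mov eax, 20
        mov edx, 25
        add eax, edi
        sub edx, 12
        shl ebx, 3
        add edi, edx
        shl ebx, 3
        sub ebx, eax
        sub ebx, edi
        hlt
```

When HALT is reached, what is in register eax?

42

after mov edi, 22: edi=22
after mov ebx, 25: ebx=25
after mov eax, 20: eax=20
after mov edx, 25: edx=25
after add eax, edi: eax=20+22=42
after sub edx, 12: edx=25-12=13
after shl ebx, 3: ebx=25<<3=200
after add edi, edx: edi=22+13=35
after shl ebx, 3: ebx=200<<3=1600
after sub ebx, eax: ebx=1600-42=1558
after sub ebx, edi: ebx=1558-35=1523
halt.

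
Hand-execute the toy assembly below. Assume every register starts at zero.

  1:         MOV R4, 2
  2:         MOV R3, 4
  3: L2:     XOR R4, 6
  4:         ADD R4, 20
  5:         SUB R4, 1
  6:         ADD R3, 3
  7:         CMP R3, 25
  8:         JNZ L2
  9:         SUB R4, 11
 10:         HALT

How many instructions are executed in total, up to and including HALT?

R4=2
R3=4
R4=2^6=4
R4=4+20=24
R4=24-1=23
R3=4+3=7
CMP R3, 25  (cmp 7,25)
JNZ L2: taken
R4=23^6=17
R4=17+20=37
R4=37-1=36
R3=7+3=10
CMP R3, 25  (cmp 10,25)
JNZ L2: taken
R4=36^6=34
R4=34+20=54
R4=54-1=53
R3=10+3=13
CMP R3, 25  (cmp 13,25)
JNZ L2: taken
R4=53^6=51
R4=51+20=71
R4=71-1=70
R3=13+3=16
CMP R3, 25  (cmp 16,25)
JNZ L2: taken
R4=70^6=64
R4=64+20=84
R4=84-1=83
R3=16+3=19
CMP R3, 25  (cmp 19,25)
JNZ L2: taken
R4=83^6=85
R4=85+20=105
R4=105-1=104
R3=19+3=22
CMP R3, 25  (cmp 22,25)
JNZ L2: taken
R4=104^6=110
R4=110+20=130
R4=130-1=129
R3=22+3=25
CMP R3, 25  (cmp 25,25)
JNZ L2: not taken
R4=129-11=118
halt.
Total executed instructions: 46.

46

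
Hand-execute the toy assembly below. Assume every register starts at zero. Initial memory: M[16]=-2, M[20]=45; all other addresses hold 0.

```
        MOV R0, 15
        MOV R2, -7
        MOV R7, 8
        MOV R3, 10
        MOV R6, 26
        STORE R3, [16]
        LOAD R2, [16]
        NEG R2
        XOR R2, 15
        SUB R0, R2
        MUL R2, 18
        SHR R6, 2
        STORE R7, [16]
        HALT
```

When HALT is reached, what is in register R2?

R0=15
R2=-7
R7=8
R3=10
R6=26
STORE R3, [16] → M[16]=10
R2=M[16]=10
R2=-(10)=-10
R2=(-10)^15=-7
R0=15-(-7)=22
R2=(-7)*18=-126
R6=26>>2=6
STORE R7, [16] → M[16]=8
halt.

-126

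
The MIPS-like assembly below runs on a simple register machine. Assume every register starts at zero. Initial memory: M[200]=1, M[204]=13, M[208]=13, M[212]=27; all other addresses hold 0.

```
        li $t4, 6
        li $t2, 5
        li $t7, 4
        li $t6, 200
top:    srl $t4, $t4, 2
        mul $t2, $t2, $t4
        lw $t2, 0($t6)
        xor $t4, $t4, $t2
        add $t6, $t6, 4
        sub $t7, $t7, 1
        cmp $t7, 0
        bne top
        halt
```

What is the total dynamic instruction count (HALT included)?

li $t4, 6 → $t4=6
li $t2, 5 → $t2=5
li $t7, 4 → $t7=4
li $t6, 200 → $t6=200
srl $t4, $t4, 2 → $t4=6>>2=1
mul $t2, $t2, $t4 → $t2=5*1=5
lw $t2, 0($t6) → $t2=M[200]=1
xor $t4, $t4, $t2 → $t4=1^1=0
add $t6, $t6, 4 → $t6=200+4=204
sub $t7, $t7, 1 → $t7=4-1=3
cmp $t7, 0  (cmp 3,0)
bne top: taken
srl $t4, $t4, 2 → $t4=0>>2=0
mul $t2, $t2, $t4 → $t2=1*0=0
lw $t2, 0($t6) → $t2=M[204]=13
xor $t4, $t4, $t2 → $t4=0^13=13
add $t6, $t6, 4 → $t6=204+4=208
sub $t7, $t7, 1 → $t7=3-1=2
cmp $t7, 0  (cmp 2,0)
bne top: taken
srl $t4, $t4, 2 → $t4=13>>2=3
mul $t2, $t2, $t4 → $t2=13*3=39
lw $t2, 0($t6) → $t2=M[208]=13
xor $t4, $t4, $t2 → $t4=3^13=14
add $t6, $t6, 4 → $t6=208+4=212
sub $t7, $t7, 1 → $t7=2-1=1
cmp $t7, 0  (cmp 1,0)
bne top: taken
srl $t4, $t4, 2 → $t4=14>>2=3
mul $t2, $t2, $t4 → $t2=13*3=39
lw $t2, 0($t6) → $t2=M[212]=27
xor $t4, $t4, $t2 → $t4=3^27=24
add $t6, $t6, 4 → $t6=212+4=216
sub $t7, $t7, 1 → $t7=1-1=0
cmp $t7, 0  (cmp 0,0)
bne top: not taken
halt.
Total executed instructions: 37.

37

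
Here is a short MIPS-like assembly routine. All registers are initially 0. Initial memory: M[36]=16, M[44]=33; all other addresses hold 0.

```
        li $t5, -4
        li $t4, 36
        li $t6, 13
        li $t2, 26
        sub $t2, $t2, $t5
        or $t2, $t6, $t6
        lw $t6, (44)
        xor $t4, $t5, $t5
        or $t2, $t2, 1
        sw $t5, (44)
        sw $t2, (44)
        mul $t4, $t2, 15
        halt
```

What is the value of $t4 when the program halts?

after li $t5, -4: $t5=-4
after li $t4, 36: $t4=36
after li $t6, 13: $t6=13
after li $t2, 26: $t2=26
after sub $t2, $t2, $t5: $t2=26-(-4)=30
after or $t2, $t6, $t6: $t2=13|13=13
after lw $t6, (44): $t6=M[44]=33
after xor $t4, $t5, $t5: $t4=(-4)^(-4)=0
after or $t2, $t2, 1: $t2=13|1=13
sw $t5, (44) → M[44]=-4
sw $t2, (44) → M[44]=13
after mul $t4, $t2, 15: $t4=13*15=195
halt.

195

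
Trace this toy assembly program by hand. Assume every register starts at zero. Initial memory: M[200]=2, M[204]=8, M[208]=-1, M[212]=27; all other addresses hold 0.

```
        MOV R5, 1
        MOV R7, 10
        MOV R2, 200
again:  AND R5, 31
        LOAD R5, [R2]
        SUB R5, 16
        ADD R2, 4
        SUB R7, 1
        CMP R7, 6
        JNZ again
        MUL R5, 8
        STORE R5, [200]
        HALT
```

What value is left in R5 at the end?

88

after MOV R5, 1: R5=1
after MOV R7, 10: R7=10
after MOV R2, 200: R2=200
after AND R5, 31: R5=1&31=1
after LOAD R5, [R2]: R5=M[200]=2
after SUB R5, 16: R5=2-16=-14
after ADD R2, 4: R2=200+4=204
after SUB R7, 1: R7=10-1=9
CMP R7, 6  (cmp 9,6)
JNZ again: taken
after AND R5, 31: R5=(-14)&31=18
after LOAD R5, [R2]: R5=M[204]=8
after SUB R5, 16: R5=8-16=-8
after ADD R2, 4: R2=204+4=208
after SUB R7, 1: R7=9-1=8
CMP R7, 6  (cmp 8,6)
JNZ again: taken
after AND R5, 31: R5=(-8)&31=24
after LOAD R5, [R2]: R5=M[208]=-1
after SUB R5, 16: R5=(-1)-16=-17
after ADD R2, 4: R2=208+4=212
after SUB R7, 1: R7=8-1=7
CMP R7, 6  (cmp 7,6)
JNZ again: taken
after AND R5, 31: R5=(-17)&31=15
after LOAD R5, [R2]: R5=M[212]=27
after SUB R5, 16: R5=27-16=11
after ADD R2, 4: R2=212+4=216
after SUB R7, 1: R7=7-1=6
CMP R7, 6  (cmp 6,6)
JNZ again: not taken
after MUL R5, 8: R5=11*8=88
STORE R5, [200] → M[200]=88
halt.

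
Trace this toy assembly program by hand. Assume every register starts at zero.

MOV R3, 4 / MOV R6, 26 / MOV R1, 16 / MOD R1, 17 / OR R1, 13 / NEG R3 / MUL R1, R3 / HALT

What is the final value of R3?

-4

after MOV R3, 4: R3=4
after MOV R6, 26: R6=26
after MOV R1, 16: R1=16
after MOD R1, 17: R1=16%17=16
after OR R1, 13: R1=16|13=29
after NEG R3: R3=-(4)=-4
after MUL R1, R3: R1=29*(-4)=-116
halt.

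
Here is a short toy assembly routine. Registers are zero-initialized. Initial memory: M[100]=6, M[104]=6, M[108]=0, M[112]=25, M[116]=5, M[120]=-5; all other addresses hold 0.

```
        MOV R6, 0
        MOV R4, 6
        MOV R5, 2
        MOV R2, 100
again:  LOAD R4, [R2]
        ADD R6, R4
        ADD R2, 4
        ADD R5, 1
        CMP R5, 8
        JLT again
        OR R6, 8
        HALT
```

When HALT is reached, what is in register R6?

45

MOV R6, 0 → R6=0
MOV R4, 6 → R4=6
MOV R5, 2 → R5=2
MOV R2, 100 → R2=100
LOAD R4, [R2] → R4=M[100]=6
ADD R6, R4 → R6=0+6=6
ADD R2, 4 → R2=100+4=104
ADD R5, 1 → R5=2+1=3
CMP R5, 8  (cmp 3,8)
JLT again: taken
LOAD R4, [R2] → R4=M[104]=6
ADD R6, R4 → R6=6+6=12
ADD R2, 4 → R2=104+4=108
ADD R5, 1 → R5=3+1=4
CMP R5, 8  (cmp 4,8)
JLT again: taken
LOAD R4, [R2] → R4=M[108]=0
ADD R6, R4 → R6=12+0=12
ADD R2, 4 → R2=108+4=112
ADD R5, 1 → R5=4+1=5
CMP R5, 8  (cmp 5,8)
JLT again: taken
LOAD R4, [R2] → R4=M[112]=25
ADD R6, R4 → R6=12+25=37
ADD R2, 4 → R2=112+4=116
ADD R5, 1 → R5=5+1=6
CMP R5, 8  (cmp 6,8)
JLT again: taken
LOAD R4, [R2] → R4=M[116]=5
ADD R6, R4 → R6=37+5=42
ADD R2, 4 → R2=116+4=120
ADD R5, 1 → R5=6+1=7
CMP R5, 8  (cmp 7,8)
JLT again: taken
LOAD R4, [R2] → R4=M[120]=-5
ADD R6, R4 → R6=42+(-5)=37
ADD R2, 4 → R2=120+4=124
ADD R5, 1 → R5=7+1=8
CMP R5, 8  (cmp 8,8)
JLT again: not taken
OR R6, 8 → R6=37|8=45
halt.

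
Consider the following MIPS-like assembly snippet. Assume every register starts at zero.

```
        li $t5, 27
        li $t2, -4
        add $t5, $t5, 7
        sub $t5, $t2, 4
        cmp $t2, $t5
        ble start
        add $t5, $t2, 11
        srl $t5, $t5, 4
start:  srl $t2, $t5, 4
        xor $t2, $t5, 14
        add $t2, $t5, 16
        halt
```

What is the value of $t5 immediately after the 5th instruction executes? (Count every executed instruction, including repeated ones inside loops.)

li $t5, 27 → $t5=27
li $t2, -4 → $t2=-4
add $t5, $t5, 7 → $t5=27+7=34
sub $t5, $t2, 4 → $t5=(-4)-4=-8
cmp $t2, $t5  (cmp -4,-8)
After step 5: $t5 = -8.

-8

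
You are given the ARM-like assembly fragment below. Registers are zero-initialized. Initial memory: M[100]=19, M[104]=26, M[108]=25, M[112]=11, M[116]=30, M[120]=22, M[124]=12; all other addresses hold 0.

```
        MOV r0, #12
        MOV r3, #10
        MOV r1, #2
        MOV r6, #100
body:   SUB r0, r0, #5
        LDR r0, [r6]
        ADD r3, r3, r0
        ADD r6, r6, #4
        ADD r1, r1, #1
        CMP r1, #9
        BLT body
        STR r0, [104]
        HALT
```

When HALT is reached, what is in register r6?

MOV r0, #12 → r0=12
MOV r3, #10 → r3=10
MOV r1, #2 → r1=2
MOV r6, #100 → r6=100
SUB r0, r0, #5 → r0=12-5=7
LDR r0, [r6] → r0=M[100]=19
ADD r3, r3, r0 → r3=10+19=29
ADD r6, r6, #4 → r6=100+4=104
ADD r1, r1, #1 → r1=2+1=3
CMP r1, #9  (cmp 3,9)
BLT body: taken
SUB r0, r0, #5 → r0=19-5=14
LDR r0, [r6] → r0=M[104]=26
ADD r3, r3, r0 → r3=29+26=55
ADD r6, r6, #4 → r6=104+4=108
ADD r1, r1, #1 → r1=3+1=4
CMP r1, #9  (cmp 4,9)
BLT body: taken
SUB r0, r0, #5 → r0=26-5=21
LDR r0, [r6] → r0=M[108]=25
ADD r3, r3, r0 → r3=55+25=80
ADD r6, r6, #4 → r6=108+4=112
ADD r1, r1, #1 → r1=4+1=5
CMP r1, #9  (cmp 5,9)
BLT body: taken
SUB r0, r0, #5 → r0=25-5=20
LDR r0, [r6] → r0=M[112]=11
ADD r3, r3, r0 → r3=80+11=91
ADD r6, r6, #4 → r6=112+4=116
ADD r1, r1, #1 → r1=5+1=6
CMP r1, #9  (cmp 6,9)
BLT body: taken
SUB r0, r0, #5 → r0=11-5=6
LDR r0, [r6] → r0=M[116]=30
ADD r3, r3, r0 → r3=91+30=121
ADD r6, r6, #4 → r6=116+4=120
ADD r1, r1, #1 → r1=6+1=7
CMP r1, #9  (cmp 7,9)
BLT body: taken
SUB r0, r0, #5 → r0=30-5=25
LDR r0, [r6] → r0=M[120]=22
ADD r3, r3, r0 → r3=121+22=143
ADD r6, r6, #4 → r6=120+4=124
ADD r1, r1, #1 → r1=7+1=8
CMP r1, #9  (cmp 8,9)
BLT body: taken
SUB r0, r0, #5 → r0=22-5=17
LDR r0, [r6] → r0=M[124]=12
ADD r3, r3, r0 → r3=143+12=155
ADD r6, r6, #4 → r6=124+4=128
ADD r1, r1, #1 → r1=8+1=9
CMP r1, #9  (cmp 9,9)
BLT body: not taken
STR r0, [104] → M[104]=12
halt.

128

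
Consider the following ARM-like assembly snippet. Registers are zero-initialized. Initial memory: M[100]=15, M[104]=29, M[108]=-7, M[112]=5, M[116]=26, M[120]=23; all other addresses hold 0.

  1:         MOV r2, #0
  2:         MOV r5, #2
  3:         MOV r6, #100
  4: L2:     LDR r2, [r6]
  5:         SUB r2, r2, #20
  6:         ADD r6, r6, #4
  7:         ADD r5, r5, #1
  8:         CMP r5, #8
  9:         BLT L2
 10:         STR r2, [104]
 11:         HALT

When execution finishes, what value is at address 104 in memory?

3

after MOV r2, #0: r2=0
after MOV r5, #2: r5=2
after MOV r6, #100: r6=100
after LDR r2, [r6]: r2=M[100]=15
after SUB r2, r2, #20: r2=15-20=-5
after ADD r6, r6, #4: r6=100+4=104
after ADD r5, r5, #1: r5=2+1=3
CMP r5, #8  (cmp 3,8)
BLT L2: taken
after LDR r2, [r6]: r2=M[104]=29
after SUB r2, r2, #20: r2=29-20=9
after ADD r6, r6, #4: r6=104+4=108
after ADD r5, r5, #1: r5=3+1=4
CMP r5, #8  (cmp 4,8)
BLT L2: taken
after LDR r2, [r6]: r2=M[108]=-7
after SUB r2, r2, #20: r2=(-7)-20=-27
after ADD r6, r6, #4: r6=108+4=112
after ADD r5, r5, #1: r5=4+1=5
CMP r5, #8  (cmp 5,8)
BLT L2: taken
after LDR r2, [r6]: r2=M[112]=5
after SUB r2, r2, #20: r2=5-20=-15
after ADD r6, r6, #4: r6=112+4=116
after ADD r5, r5, #1: r5=5+1=6
CMP r5, #8  (cmp 6,8)
BLT L2: taken
after LDR r2, [r6]: r2=M[116]=26
after SUB r2, r2, #20: r2=26-20=6
after ADD r6, r6, #4: r6=116+4=120
after ADD r5, r5, #1: r5=6+1=7
CMP r5, #8  (cmp 7,8)
BLT L2: taken
after LDR r2, [r6]: r2=M[120]=23
after SUB r2, r2, #20: r2=23-20=3
after ADD r6, r6, #4: r6=120+4=124
after ADD r5, r5, #1: r5=7+1=8
CMP r5, #8  (cmp 8,8)
BLT L2: not taken
STR r2, [104] → M[104]=3
halt.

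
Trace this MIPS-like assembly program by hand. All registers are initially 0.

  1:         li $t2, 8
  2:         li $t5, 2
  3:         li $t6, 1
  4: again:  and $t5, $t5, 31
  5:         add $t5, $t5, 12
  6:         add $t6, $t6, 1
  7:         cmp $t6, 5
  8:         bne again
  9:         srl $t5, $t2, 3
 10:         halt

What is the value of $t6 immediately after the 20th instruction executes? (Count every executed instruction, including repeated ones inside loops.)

4

$t2=8
$t5=2
$t6=1
$t5=2&31=2
$t5=2+12=14
$t6=1+1=2
cmp $t6, 5  (cmp 2,5)
bne again: taken
$t5=14&31=14
$t5=14+12=26
$t6=2+1=3
cmp $t6, 5  (cmp 3,5)
bne again: taken
$t5=26&31=26
$t5=26+12=38
$t6=3+1=4
cmp $t6, 5  (cmp 4,5)
bne again: taken
$t5=38&31=6
$t5=6+12=18
After step 20: $t6 = 4.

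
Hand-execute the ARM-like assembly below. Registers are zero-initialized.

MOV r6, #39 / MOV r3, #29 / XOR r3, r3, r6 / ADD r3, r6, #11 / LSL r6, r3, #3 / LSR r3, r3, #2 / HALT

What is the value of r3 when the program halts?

12

MOV r6, #39 → r6=39
MOV r3, #29 → r3=29
XOR r3, r3, r6 → r3=29^39=58
ADD r3, r6, #11 → r3=39+11=50
LSL r6, r3, #3 → r6=50<<3=400
LSR r3, r3, #2 → r3=50>>2=12
halt.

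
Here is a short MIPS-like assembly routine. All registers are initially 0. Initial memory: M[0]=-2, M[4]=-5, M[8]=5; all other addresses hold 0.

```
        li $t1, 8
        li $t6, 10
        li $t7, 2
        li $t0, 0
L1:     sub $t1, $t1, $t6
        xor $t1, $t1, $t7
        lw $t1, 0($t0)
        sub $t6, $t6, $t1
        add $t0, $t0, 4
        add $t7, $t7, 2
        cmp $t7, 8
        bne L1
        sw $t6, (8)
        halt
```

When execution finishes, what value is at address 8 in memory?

12

after li $t1, 8: $t1=8
after li $t6, 10: $t6=10
after li $t7, 2: $t7=2
after li $t0, 0: $t0=0
after sub $t1, $t1, $t6: $t1=8-10=-2
after xor $t1, $t1, $t7: $t1=(-2)^2=-4
after lw $t1, 0($t0): $t1=M[0]=-2
after sub $t6, $t6, $t1: $t6=10-(-2)=12
after add $t0, $t0, 4: $t0=0+4=4
after add $t7, $t7, 2: $t7=2+2=4
cmp $t7, 8  (cmp 4,8)
bne L1: taken
after sub $t1, $t1, $t6: $t1=(-2)-12=-14
after xor $t1, $t1, $t7: $t1=(-14)^4=-10
after lw $t1, 0($t0): $t1=M[4]=-5
after sub $t6, $t6, $t1: $t6=12-(-5)=17
after add $t0, $t0, 4: $t0=4+4=8
after add $t7, $t7, 2: $t7=4+2=6
cmp $t7, 8  (cmp 6,8)
bne L1: taken
after sub $t1, $t1, $t6: $t1=(-5)-17=-22
after xor $t1, $t1, $t7: $t1=(-22)^6=-20
after lw $t1, 0($t0): $t1=M[8]=5
after sub $t6, $t6, $t1: $t6=17-5=12
after add $t0, $t0, 4: $t0=8+4=12
after add $t7, $t7, 2: $t7=6+2=8
cmp $t7, 8  (cmp 8,8)
bne L1: not taken
sw $t6, (8) → M[8]=12
halt.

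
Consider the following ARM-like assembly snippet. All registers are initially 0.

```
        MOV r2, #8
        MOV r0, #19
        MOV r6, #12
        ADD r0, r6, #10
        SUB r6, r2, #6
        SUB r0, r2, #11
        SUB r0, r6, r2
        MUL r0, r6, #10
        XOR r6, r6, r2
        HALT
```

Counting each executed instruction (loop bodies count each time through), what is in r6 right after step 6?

2

r2=8
r0=19
r6=12
r0=12+10=22
r6=8-6=2
r0=8-11=-3
After step 6: r6 = 2.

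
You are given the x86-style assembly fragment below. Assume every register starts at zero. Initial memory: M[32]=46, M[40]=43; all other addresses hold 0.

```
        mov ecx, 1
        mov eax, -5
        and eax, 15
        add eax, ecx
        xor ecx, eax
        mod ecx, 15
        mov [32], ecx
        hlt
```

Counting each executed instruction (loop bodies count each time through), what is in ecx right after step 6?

mov ecx, 1 → ecx=1
mov eax, -5 → eax=-5
and eax, 15 → eax=(-5)&15=11
add eax, ecx → eax=11+1=12
xor ecx, eax → ecx=1^12=13
mod ecx, 15 → ecx=13%15=13
After step 6: ecx = 13.

13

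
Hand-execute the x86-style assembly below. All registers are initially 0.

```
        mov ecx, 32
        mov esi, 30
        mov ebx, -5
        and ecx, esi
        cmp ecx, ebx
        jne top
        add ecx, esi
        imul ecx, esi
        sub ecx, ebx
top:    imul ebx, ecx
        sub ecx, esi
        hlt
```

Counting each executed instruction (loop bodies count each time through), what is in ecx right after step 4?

0

mov ecx, 32 → ecx=32
mov esi, 30 → esi=30
mov ebx, -5 → ebx=-5
and ecx, esi → ecx=32&30=0
After step 4: ecx = 0.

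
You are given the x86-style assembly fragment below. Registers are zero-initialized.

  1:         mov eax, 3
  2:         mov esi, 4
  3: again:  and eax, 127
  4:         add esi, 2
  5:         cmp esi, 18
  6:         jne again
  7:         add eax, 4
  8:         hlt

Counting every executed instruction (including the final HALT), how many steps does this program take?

mov eax, 3 → eax=3
mov esi, 4 → esi=4
and eax, 127 → eax=3&127=3
add esi, 2 → esi=4+2=6
cmp esi, 18  (cmp 6,18)
jne again: taken
and eax, 127 → eax=3&127=3
add esi, 2 → esi=6+2=8
cmp esi, 18  (cmp 8,18)
jne again: taken
and eax, 127 → eax=3&127=3
add esi, 2 → esi=8+2=10
cmp esi, 18  (cmp 10,18)
jne again: taken
and eax, 127 → eax=3&127=3
add esi, 2 → esi=10+2=12
cmp esi, 18  (cmp 12,18)
jne again: taken
and eax, 127 → eax=3&127=3
add esi, 2 → esi=12+2=14
cmp esi, 18  (cmp 14,18)
jne again: taken
and eax, 127 → eax=3&127=3
add esi, 2 → esi=14+2=16
cmp esi, 18  (cmp 16,18)
jne again: taken
and eax, 127 → eax=3&127=3
add esi, 2 → esi=16+2=18
cmp esi, 18  (cmp 18,18)
jne again: not taken
add eax, 4 → eax=3+4=7
halt.
Total executed instructions: 32.

32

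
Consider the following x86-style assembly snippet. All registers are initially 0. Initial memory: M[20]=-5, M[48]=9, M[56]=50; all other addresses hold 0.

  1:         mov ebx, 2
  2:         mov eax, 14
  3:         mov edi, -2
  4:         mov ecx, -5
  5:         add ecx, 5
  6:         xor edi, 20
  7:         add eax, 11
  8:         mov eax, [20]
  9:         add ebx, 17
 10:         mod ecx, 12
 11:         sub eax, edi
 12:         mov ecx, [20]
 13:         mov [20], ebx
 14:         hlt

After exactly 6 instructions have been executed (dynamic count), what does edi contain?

-22

mov ebx, 2 → ebx=2
mov eax, 14 → eax=14
mov edi, -2 → edi=-2
mov ecx, -5 → ecx=-5
add ecx, 5 → ecx=(-5)+5=0
xor edi, 20 → edi=(-2)^20=-22
After step 6: edi = -22.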